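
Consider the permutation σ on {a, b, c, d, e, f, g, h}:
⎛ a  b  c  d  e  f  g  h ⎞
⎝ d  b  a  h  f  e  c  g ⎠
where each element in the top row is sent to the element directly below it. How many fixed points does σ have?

1

The fixed points (elements with σ(x) = x) are {b}, so there is 1.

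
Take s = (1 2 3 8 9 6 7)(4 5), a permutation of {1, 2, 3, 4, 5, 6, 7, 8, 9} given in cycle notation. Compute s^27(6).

6 lies in the 7-cycle (1 2 3 8 9 6 7).
Since the cycle has length 7, s^27 acts on it the same as s^6 (27 mod 7 = 6).
Advancing 6 steps from 6: 6 → 7 → 1 → 2 → 3 → 8 → 9.

9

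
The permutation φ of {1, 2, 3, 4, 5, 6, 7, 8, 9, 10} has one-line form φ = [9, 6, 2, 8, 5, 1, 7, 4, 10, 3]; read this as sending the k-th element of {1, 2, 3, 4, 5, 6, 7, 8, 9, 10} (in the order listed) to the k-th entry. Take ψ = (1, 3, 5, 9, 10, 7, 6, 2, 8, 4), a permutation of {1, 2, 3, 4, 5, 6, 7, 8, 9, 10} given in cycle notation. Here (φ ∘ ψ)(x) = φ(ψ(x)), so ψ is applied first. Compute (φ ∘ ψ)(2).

First apply ψ: ψ(2) = 8, then φ(8) = 4. Thus (φ ∘ ψ)(2) = 4.

4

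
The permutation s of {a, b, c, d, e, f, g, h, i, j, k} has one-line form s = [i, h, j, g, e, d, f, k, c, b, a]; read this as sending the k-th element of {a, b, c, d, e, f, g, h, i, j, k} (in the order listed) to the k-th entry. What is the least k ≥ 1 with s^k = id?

Writing s as disjoint cycles, the cycle lengths are 7, 3, 1.
Since disjoint cycles commute, ord(s) = lcm(7, 3) = 21.

21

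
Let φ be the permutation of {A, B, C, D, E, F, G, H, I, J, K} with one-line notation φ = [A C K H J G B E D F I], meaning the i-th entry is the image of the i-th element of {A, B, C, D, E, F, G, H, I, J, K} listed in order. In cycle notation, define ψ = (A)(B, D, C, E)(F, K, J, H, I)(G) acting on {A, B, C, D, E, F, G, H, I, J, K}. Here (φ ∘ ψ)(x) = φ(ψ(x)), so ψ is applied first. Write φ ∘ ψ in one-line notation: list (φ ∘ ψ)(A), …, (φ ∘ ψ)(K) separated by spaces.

(φ ∘ ψ)(x) = φ(ψ(x)). Computing each image: φ(ψ(A)) = φ(A) = A, φ(ψ(B)) = φ(D) = H, φ(ψ(C)) = φ(E) = J, φ(ψ(D)) = φ(C) = K, φ(ψ(E)) = φ(B) = C, φ(ψ(F)) = φ(K) = I, φ(ψ(G)) = φ(G) = B, φ(ψ(H)) = φ(I) = D, φ(ψ(I)) = φ(F) = G, φ(ψ(J)) = φ(H) = E, φ(ψ(K)) = φ(J) = F.
Hence φ ∘ ψ = [A H J K C I B D G E F].

A H J K C I B D G E F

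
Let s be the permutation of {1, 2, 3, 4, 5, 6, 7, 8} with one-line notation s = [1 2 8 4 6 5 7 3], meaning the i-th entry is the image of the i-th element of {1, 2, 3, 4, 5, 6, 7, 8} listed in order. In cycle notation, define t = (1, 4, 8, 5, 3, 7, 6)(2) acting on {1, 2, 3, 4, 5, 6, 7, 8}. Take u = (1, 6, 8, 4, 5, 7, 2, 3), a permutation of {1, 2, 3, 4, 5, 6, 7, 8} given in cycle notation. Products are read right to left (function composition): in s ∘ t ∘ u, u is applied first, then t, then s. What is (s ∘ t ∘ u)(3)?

(s ∘ t ∘ u)(3) = s(t(u(3))). u(3) = 1, then t(1) = 4, then s(4) = 4, so the result is 4.

4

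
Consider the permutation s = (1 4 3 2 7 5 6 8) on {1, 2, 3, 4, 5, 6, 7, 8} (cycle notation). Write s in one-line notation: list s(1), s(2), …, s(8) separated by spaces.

4 7 2 3 6 8 5 1

Each element maps to the next entry in its cycle (wrapping to the front): 1→4, 2→7, 3→2, 4→3, 5→6, 6→8, 7→5, 8→1.
So the one-line form is 4 7 2 3 6 8 5 1.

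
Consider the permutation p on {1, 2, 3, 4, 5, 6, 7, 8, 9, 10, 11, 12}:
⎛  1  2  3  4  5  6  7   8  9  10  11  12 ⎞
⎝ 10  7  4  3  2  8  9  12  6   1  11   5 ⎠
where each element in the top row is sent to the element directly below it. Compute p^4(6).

Tracing 6 → 8 → … returns to 6 after 7 steps, so 6 lies in a 7-cycle (2, 7, 9, 6, 8, 12, 5).
Stepping 4 places around the cycle: 6 → 8 → 12 → 5 → 2.

2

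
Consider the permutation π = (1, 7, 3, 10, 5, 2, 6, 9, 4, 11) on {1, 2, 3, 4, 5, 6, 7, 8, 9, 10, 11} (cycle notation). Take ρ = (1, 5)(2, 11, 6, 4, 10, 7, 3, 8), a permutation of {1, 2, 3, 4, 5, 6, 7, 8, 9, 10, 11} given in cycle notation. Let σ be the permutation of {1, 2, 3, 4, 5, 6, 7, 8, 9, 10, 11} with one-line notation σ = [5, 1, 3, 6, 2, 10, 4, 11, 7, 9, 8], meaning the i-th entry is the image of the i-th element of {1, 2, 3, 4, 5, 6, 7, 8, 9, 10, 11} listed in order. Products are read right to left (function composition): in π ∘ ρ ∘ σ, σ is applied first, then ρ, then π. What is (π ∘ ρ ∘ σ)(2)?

(π ∘ ρ ∘ σ)(2) = π(ρ(σ(2))). σ(2) = 1, then ρ(1) = 5, then π(5) = 2, so the result is 2.

2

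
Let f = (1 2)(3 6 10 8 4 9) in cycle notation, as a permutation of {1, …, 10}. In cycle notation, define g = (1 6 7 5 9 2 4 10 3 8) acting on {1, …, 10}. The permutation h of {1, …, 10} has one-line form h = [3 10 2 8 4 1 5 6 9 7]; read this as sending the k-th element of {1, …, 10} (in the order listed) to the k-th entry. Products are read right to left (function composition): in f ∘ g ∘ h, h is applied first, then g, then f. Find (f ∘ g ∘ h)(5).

Apply the permutations in order: h(5) = 4, then g(4) = 10, then f(10) = 8. So (f ∘ g ∘ h)(5) = 8.

8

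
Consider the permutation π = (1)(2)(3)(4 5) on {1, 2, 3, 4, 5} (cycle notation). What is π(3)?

3

The 1-cycle (3) fixes 3, so π(3) = 3.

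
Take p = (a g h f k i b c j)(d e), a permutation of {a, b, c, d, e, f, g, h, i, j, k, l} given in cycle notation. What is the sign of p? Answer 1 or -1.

-1

The cycle lengths are 9, 2, 1.
A cycle is odd iff its length is even; p has 1 even-length cycle, so sgn(p) = (−1)^1 and p is odd.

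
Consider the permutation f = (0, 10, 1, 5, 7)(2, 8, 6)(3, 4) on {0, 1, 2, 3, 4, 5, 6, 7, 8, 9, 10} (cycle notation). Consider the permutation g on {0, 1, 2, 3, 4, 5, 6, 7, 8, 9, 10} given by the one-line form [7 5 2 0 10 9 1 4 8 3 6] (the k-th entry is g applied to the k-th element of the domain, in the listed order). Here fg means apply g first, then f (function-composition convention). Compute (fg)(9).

First apply g: g(9) = 3, then f(3) = 4. Thus (fg)(9) = 4.

4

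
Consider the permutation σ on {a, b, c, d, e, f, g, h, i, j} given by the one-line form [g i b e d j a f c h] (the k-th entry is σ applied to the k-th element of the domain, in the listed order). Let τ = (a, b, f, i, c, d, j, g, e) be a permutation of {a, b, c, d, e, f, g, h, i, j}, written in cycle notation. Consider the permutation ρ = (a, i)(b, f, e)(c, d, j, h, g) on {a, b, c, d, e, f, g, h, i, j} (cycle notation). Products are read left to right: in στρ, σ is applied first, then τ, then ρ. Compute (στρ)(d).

Apply the permutations in order: σ(d) = e, then τ(e) = a, then ρ(a) = i. So (στρ)(d) = i.

i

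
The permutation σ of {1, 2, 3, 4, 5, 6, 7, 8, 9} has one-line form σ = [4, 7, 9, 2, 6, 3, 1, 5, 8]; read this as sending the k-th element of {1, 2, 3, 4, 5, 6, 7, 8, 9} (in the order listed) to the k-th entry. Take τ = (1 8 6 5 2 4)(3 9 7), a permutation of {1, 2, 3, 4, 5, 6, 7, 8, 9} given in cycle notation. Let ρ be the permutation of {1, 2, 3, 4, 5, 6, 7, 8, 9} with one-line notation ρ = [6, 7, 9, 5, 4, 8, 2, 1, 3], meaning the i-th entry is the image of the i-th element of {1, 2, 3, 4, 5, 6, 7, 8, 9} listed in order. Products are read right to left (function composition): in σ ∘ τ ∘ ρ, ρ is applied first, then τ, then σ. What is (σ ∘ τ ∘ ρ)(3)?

1

Apply the permutations in order: ρ(3) = 9, then τ(9) = 7, then σ(7) = 1. So (σ ∘ τ ∘ ρ)(3) = 1.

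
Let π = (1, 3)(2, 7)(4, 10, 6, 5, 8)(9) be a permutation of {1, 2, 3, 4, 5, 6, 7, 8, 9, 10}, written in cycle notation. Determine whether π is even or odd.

even

The cycle lengths are 5, 2, 2, 1.
A cycle is odd iff its length is even; π has 2 even-length cycles, so sgn(π) = (−1)^2 and π is even.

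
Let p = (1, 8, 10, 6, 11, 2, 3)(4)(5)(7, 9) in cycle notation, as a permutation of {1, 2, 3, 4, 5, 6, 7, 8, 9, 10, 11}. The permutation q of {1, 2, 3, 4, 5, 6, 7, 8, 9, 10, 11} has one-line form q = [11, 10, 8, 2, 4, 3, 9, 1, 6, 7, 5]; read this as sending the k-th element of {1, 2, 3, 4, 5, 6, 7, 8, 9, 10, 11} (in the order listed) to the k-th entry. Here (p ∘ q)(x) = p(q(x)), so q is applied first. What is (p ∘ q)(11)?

First apply q: q(11) = 5, then p(5) = 5. Thus (p ∘ q)(11) = 5.

5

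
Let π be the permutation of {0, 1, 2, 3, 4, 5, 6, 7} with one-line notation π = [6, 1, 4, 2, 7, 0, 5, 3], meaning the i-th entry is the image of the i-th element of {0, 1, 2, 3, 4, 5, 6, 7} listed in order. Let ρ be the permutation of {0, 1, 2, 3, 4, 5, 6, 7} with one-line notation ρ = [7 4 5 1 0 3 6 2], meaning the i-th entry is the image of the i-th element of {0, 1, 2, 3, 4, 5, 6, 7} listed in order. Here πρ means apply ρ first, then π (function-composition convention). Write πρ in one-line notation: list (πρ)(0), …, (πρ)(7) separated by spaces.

3 7 0 1 6 2 5 4

(πρ)(x) = π(ρ(x)). Computing each image: π(ρ(0)) = π(7) = 3, π(ρ(1)) = π(4) = 7, π(ρ(2)) = π(5) = 0, π(ρ(3)) = π(1) = 1, π(ρ(4)) = π(0) = 6, π(ρ(5)) = π(3) = 2, π(ρ(6)) = π(6) = 5, π(ρ(7)) = π(2) = 4.
Hence πρ = [3 7 0 1 6 2 5 4].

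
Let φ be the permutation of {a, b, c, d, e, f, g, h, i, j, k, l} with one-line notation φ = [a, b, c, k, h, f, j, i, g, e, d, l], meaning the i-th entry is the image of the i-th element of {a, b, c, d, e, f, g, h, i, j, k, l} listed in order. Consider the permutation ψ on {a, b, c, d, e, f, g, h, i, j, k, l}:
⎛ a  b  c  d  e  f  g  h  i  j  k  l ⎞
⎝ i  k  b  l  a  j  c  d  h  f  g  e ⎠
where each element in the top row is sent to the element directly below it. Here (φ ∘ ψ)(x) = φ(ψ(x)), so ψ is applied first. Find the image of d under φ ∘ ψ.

l

ψ(d) = l, then φ(l) = l; composing gives (φ ∘ ψ)(d) = l.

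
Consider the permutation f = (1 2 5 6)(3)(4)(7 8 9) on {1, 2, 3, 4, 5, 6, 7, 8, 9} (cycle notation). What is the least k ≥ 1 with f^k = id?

The cycle type of f is (4, 3, 1, 1).
The order of f is the least common multiple of its cycle lengths: lcm(4, 3) = 12.

12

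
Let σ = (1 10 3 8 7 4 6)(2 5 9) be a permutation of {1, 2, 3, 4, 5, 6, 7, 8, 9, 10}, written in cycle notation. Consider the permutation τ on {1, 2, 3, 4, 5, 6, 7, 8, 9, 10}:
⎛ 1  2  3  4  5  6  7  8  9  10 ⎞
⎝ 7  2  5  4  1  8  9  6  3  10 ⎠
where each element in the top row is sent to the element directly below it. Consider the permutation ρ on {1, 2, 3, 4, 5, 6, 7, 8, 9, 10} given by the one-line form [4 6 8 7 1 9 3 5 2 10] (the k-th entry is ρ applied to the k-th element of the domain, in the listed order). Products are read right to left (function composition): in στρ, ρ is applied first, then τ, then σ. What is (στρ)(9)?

Apply the permutations in order: ρ(9) = 2, then τ(2) = 2, then σ(2) = 5. So (στρ)(9) = 5.

5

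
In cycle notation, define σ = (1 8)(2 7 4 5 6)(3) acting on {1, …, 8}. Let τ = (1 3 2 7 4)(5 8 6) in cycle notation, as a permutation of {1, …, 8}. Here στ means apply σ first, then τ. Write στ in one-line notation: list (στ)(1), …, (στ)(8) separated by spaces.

6 4 2 8 5 7 1 3

(στ)(x) = τ(σ(x)). Computing each image: τ(σ(1)) = τ(8) = 6, τ(σ(2)) = τ(7) = 4, τ(σ(3)) = τ(3) = 2, τ(σ(4)) = τ(5) = 8, τ(σ(5)) = τ(6) = 5, τ(σ(6)) = τ(2) = 7, τ(σ(7)) = τ(4) = 1, τ(σ(8)) = τ(1) = 3.
Hence στ = [6 4 2 8 5 7 1 3].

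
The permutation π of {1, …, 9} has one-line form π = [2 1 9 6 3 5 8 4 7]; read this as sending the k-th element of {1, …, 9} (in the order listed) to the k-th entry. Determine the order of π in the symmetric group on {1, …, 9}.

Decomposing into disjoint cycles gives cycle lengths 7, 2.
The order is lcm(7, 2) = 14.

14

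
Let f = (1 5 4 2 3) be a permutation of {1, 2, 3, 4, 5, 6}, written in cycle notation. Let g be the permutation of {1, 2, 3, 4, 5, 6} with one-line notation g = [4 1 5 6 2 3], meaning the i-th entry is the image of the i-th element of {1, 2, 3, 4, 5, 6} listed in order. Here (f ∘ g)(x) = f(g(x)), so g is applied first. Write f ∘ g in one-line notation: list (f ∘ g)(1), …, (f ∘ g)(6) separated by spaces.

For each element, apply g then f: 1 → 4 → 2; 2 → 1 → 5; 3 → 5 → 4; 4 → 6 → 6; 5 → 2 → 3; 6 → 3 → 1.
Collecting the images, f ∘ g = [2 5 4 6 3 1].

2 5 4 6 3 1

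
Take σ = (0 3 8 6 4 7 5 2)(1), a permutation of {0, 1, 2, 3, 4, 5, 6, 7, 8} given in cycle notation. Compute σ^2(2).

3

2 lies in the 8-cycle (0 3 8 6 4 7 5 2).
Advancing 2 steps from 2: 2 → 0 → 3.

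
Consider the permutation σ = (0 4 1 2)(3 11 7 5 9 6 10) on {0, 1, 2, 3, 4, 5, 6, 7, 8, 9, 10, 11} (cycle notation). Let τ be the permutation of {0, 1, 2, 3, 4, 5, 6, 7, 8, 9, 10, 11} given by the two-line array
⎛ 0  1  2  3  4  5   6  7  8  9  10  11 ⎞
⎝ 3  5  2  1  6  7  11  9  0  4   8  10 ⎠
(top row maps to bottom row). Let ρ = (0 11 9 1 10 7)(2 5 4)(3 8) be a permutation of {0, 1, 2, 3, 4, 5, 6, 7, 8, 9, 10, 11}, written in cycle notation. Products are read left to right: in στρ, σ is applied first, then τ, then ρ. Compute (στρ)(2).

8

Chase 2: σ(2) = 0; τ(0) = 3; ρ(3) = 8. Hence (στρ)(2) = 8.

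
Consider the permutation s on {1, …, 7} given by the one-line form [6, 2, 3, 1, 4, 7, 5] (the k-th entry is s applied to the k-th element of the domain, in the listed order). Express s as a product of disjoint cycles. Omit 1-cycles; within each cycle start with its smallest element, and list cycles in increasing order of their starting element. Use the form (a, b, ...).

(1, 6, 7, 5, 4)

Iterating s from 1 gives 1 → 6 → 7 → 5 → 4 → 1; that is the 5-cycle (1, 6, 7, 5, 4).
Repeating from the next unused element and collecting all non-trivial cycles gives (1, 6, 7, 5, 4).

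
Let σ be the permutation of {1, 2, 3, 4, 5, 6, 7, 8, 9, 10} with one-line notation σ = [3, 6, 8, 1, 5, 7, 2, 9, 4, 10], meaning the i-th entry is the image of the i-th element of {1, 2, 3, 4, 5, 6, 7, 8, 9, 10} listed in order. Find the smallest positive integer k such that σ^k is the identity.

15

Decomposing into disjoint cycles gives cycle lengths 5, 3, 1, 1.
Since disjoint cycles commute, ord(σ) = lcm(5, 3) = 15.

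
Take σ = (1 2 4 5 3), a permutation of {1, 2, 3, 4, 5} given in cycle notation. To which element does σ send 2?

4

2 appears in (1 2 4 5 3); the next entry (wrapping around) is 4.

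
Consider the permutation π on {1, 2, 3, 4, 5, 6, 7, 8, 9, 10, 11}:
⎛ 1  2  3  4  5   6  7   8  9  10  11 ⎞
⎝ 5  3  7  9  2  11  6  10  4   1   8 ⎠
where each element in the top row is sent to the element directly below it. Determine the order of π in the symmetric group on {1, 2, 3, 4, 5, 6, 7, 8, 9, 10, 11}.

Writing π as disjoint cycles, the cycle lengths are 9, 2.
Since disjoint cycles commute, ord(π) = lcm(9, 2) = 18.

18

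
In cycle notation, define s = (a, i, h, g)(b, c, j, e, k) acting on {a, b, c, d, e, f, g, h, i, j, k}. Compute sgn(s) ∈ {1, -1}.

-1

The cycle lengths are 5, 4, 1, 1.
A cycle of length ℓ contributes ℓ−1 transpositions, so s is a product of 4 + 3 = 7 transpositions — odd.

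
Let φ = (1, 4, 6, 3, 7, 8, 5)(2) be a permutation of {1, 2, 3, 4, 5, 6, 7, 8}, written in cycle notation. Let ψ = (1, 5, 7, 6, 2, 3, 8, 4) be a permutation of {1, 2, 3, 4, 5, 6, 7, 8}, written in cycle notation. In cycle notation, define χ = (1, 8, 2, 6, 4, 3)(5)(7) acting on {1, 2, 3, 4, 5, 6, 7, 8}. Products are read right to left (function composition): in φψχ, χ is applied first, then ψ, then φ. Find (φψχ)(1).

6

Chase 1: χ(1) = 8; ψ(8) = 4; φ(4) = 6. Hence (φψχ)(1) = 6.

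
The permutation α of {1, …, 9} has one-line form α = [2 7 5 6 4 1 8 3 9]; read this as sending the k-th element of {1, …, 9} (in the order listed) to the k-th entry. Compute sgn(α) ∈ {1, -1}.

In disjoint-cycle form the cycle lengths are 8, 1.
A cycle is odd iff its length is even; α has 1 even-length cycle, so sgn(α) = (−1)^1 and α is odd.

-1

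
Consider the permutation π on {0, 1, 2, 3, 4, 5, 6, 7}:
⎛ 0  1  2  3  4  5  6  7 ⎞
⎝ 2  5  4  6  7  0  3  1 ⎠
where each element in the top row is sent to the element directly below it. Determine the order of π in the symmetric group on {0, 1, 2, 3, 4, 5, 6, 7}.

6

The disjoint-cycle form of π has cycle lengths 6, 2.
The order is lcm(6, 2) = 6.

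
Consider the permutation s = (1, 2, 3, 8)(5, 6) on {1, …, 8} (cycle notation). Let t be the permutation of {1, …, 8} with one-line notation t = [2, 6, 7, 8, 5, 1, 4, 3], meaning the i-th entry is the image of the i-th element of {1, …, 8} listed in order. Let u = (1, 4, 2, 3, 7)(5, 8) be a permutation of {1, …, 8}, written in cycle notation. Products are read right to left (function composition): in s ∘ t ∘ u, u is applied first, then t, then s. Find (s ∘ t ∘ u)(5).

8

Chase 5: u(5) = 8; t(8) = 3; s(3) = 8. Hence (s ∘ t ∘ u)(5) = 8.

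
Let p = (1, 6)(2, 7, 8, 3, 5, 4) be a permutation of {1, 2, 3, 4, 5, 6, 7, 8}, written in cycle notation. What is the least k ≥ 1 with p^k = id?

6

The cycle type of p is (6, 2).
The order is lcm(6, 2) = 6.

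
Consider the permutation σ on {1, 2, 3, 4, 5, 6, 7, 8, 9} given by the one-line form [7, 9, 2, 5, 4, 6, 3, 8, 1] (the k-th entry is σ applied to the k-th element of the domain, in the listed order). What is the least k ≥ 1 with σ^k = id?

10

Decomposing into disjoint cycles gives cycle lengths 5, 2, 1, 1.
The order of σ is the least common multiple of its cycle lengths: lcm(5, 2) = 10.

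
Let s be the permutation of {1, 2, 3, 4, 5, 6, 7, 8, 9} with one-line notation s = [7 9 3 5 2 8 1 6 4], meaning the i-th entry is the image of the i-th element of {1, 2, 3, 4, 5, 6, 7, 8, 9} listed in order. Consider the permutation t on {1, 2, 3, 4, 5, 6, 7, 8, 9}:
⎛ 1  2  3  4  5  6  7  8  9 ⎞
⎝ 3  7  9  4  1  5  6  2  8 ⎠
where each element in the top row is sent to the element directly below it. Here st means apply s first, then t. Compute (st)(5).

s(5) = 2, then t(2) = 7; composing gives (st)(5) = 7.

7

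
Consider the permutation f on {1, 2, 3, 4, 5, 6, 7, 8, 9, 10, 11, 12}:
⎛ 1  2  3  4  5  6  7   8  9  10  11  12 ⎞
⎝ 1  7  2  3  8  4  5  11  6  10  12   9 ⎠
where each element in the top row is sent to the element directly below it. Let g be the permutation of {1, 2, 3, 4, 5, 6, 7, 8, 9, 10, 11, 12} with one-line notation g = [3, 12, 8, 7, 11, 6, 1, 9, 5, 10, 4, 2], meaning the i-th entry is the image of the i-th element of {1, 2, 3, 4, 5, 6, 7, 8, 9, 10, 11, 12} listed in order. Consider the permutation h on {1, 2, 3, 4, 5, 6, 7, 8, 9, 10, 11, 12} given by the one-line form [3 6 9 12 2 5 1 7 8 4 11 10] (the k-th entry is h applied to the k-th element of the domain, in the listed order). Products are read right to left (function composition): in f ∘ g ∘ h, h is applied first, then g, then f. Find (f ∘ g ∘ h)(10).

Apply the permutations in order: h(10) = 4, then g(4) = 7, then f(7) = 5. So (f ∘ g ∘ h)(10) = 5.

5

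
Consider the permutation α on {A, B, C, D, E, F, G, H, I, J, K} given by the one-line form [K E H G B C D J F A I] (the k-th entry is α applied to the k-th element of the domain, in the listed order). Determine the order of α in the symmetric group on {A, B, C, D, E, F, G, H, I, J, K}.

14

The disjoint-cycle form of α has cycle lengths 7, 2, 2.
The order of α is the least common multiple of its cycle lengths: lcm(7, 2, 2) = 14.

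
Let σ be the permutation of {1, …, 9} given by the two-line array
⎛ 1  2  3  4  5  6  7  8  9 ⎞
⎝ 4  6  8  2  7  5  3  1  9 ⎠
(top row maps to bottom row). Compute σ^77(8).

5

Tracing 8 → 1 → … returns to 8 after 8 steps, so 8 lies in an 8-cycle (1 4 2 6 5 7 3 8).
Since the cycle has length 8, σ^77 acts on it the same as σ^5 (77 mod 8 = 5).
Stepping 5 places around the cycle: 8 → 1 → 4 → 2 → 6 → 5.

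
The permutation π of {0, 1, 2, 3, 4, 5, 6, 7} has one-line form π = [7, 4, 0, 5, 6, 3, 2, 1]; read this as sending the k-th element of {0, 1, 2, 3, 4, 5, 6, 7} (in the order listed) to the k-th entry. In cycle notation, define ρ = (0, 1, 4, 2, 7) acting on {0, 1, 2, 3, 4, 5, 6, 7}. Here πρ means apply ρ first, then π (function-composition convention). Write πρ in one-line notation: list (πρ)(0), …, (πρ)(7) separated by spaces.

For each element, apply ρ then π: 0 → 1 → 4; 1 → 4 → 6; 2 → 7 → 1; 3 → 3 → 5; 4 → 2 → 0; 5 → 5 → 3; 6 → 6 → 2; 7 → 0 → 7.
So πρ in one-line form is 4 6 1 5 0 3 2 7.

4 6 1 5 0 3 2 7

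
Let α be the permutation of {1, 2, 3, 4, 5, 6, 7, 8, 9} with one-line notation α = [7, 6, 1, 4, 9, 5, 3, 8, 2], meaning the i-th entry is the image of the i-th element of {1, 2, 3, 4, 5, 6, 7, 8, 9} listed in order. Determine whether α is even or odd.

In disjoint-cycle form the cycle lengths are 4, 3, 1, 1.
A cycle is odd iff its length is even; α has 1 even-length cycle, so sgn(α) = (−1)^1 and α is odd.

odd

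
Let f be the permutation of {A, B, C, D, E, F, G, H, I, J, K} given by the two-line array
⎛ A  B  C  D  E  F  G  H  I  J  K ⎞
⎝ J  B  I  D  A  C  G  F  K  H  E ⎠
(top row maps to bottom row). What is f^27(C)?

E

Tracing C → I → … returns to C after 8 steps, so C lies in an 8-cycle (A J H F C I K E).
Since the cycle has length 8, f^27 acts on it the same as f^3 (27 mod 8 = 3).
Advancing 3 steps from C: C → I → K → E.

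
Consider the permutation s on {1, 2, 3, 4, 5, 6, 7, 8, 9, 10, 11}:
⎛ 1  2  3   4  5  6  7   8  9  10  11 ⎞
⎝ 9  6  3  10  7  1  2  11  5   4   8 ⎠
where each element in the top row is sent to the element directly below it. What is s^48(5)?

Tracing 5 → 7 → … returns to 5 after 6 steps, so 5 lies in a 6-cycle (1, 9, 5, 7, 2, 6).
On a 6-cycle, s^6 is the identity, so s^48 = s^0 there (48 ≡ 0 mod 6).
So s^48(5) = 5.

5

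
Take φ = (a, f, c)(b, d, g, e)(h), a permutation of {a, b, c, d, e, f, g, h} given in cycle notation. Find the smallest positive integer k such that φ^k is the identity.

The cycle type of φ is (4, 3, 1).
Since disjoint cycles commute, ord(φ) = lcm(4, 3) = 12.

12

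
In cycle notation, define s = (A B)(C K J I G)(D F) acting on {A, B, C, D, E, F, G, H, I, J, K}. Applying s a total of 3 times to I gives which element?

I lies in the 5-cycle (C K J I G).
Stepping 3 places around the cycle: I → G → C → K.

K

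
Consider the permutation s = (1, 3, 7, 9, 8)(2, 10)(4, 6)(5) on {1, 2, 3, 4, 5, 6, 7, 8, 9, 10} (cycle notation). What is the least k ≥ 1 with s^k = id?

10

The disjoint cycles have lengths 5, 2, 2, 1.
The order is lcm(5, 2, 2) = 10.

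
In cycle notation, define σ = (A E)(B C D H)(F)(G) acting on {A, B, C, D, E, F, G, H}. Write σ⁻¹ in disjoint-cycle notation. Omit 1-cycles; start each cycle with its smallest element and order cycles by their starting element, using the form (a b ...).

(A E)(B H D C)

The inverse reverses each cycle.
After reversing and putting each cycle's least element first, σ⁻¹ = (A E)(B H D C).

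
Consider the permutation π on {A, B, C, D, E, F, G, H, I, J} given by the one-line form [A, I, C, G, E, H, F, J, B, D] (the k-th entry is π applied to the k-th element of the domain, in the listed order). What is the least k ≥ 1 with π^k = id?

The disjoint-cycle form of π has cycle lengths 5, 2, 1, 1, 1.
Since disjoint cycles commute, ord(π) = lcm(5, 2) = 10.

10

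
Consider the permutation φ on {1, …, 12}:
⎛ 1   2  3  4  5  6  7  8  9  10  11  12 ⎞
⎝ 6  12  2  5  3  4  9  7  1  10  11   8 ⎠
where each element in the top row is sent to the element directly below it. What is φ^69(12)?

2

Tracing 12 → 8 → … returns to 12 after 10 steps, so 12 lies in a 10-cycle (1 6 4 5 3 2 12 8 7 9).
Powers repeat with period 10 on this cycle, and 69 mod 10 = 9, so φ^69(12) = φ^9(12).
Stepping 9 places around the cycle: 12 → 8 → 7 → 9 → 1 → 6 → 4 → 5 → 3 → 2.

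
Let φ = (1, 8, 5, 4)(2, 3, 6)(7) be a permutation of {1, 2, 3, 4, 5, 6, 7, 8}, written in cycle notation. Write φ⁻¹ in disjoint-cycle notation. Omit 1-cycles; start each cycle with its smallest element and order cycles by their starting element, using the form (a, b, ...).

(1, 4, 5, 8)(2, 6, 3)

The inverse reverses each cycle.
After reversing and putting each cycle's least element first, φ⁻¹ = (1, 4, 5, 8)(2, 6, 3).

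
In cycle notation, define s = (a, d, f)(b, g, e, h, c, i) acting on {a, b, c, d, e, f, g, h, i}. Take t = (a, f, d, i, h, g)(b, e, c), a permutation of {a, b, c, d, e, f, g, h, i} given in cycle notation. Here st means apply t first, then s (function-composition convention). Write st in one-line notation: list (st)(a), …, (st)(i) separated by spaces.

a h g b i f d e c

(st)(x) = s(t(x)). Computing each image: s(t(a)) = s(f) = a, s(t(b)) = s(e) = h, s(t(c)) = s(b) = g, s(t(d)) = s(i) = b, s(t(e)) = s(c) = i, s(t(f)) = s(d) = f, s(t(g)) = s(a) = d, s(t(h)) = s(g) = e, s(t(i)) = s(h) = c.
Hence st = [a h g b i f d e c].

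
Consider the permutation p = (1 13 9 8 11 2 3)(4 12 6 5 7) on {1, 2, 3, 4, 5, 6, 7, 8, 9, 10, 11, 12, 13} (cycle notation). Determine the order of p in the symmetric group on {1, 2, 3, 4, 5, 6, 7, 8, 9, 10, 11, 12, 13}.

35

The disjoint cycles have lengths 7, 5, 1.
The order of p is the least common multiple of its cycle lengths: lcm(7, 5) = 35.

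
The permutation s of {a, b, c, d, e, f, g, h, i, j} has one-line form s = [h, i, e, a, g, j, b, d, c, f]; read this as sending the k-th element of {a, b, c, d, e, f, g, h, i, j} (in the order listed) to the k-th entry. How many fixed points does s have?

No element satisfies s(x) = x, so there are 0 fixed points.

0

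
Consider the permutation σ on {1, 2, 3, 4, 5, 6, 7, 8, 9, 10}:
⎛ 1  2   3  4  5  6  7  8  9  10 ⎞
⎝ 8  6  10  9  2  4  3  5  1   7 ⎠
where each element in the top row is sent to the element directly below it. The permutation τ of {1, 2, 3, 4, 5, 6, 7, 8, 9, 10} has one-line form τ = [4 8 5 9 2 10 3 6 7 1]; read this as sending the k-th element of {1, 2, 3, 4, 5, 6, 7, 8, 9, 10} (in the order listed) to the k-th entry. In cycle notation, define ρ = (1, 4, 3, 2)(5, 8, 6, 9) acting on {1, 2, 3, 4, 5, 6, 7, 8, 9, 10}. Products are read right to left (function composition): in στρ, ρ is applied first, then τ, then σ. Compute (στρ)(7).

Apply the permutations in order: ρ(7) = 7, then τ(7) = 3, then σ(3) = 10. So (στρ)(7) = 10.

10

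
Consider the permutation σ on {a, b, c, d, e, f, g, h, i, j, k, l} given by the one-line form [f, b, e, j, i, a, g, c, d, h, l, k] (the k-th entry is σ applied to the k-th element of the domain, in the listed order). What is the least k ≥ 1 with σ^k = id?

6

Writing σ as disjoint cycles, the cycle lengths are 6, 2, 2, 1, 1.
Since disjoint cycles commute, ord(σ) = lcm(6, 2, 2) = 6.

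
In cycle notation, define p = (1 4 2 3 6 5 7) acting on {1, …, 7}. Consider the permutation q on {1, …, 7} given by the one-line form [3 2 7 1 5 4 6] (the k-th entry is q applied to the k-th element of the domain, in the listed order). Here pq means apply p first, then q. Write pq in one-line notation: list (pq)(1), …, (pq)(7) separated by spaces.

(pq)(x) = q(p(x)). Computing each image: q(p(1)) = q(4) = 1, q(p(2)) = q(3) = 7, q(p(3)) = q(6) = 4, q(p(4)) = q(2) = 2, q(p(5)) = q(7) = 6, q(p(6)) = q(5) = 5, q(p(7)) = q(1) = 3.
Hence pq = [1 7 4 2 6 5 3].

1 7 4 2 6 5 3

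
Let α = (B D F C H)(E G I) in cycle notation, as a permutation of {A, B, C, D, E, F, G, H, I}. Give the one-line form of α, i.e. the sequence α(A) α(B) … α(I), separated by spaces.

A D H F G C I B E

Each element maps to the next entry in its cycle (wrapping to the front): A↦A, B↦D, C↦H, D↦F, E↦G, F↦C, G↦I, H↦B, I↦E.
Listing these in domain order gives A D H F G C I B E.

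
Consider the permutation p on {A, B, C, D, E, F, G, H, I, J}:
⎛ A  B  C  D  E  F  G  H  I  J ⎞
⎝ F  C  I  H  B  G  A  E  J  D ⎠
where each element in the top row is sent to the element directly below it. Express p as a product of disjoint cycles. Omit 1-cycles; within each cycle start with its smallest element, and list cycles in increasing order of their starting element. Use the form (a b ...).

(A F G)(B C I J D H E)

Start at A and follow images: A → F → G → A, giving the cycle (A F G).
Continuing from each remaining unvisited element yields (A F G)(B C I J D H E).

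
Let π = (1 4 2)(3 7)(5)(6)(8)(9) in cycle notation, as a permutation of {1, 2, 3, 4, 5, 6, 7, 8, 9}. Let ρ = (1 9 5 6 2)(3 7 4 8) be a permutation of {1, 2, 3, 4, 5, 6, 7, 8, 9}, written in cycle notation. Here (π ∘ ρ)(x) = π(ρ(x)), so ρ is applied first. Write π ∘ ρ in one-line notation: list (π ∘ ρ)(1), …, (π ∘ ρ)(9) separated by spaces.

9 4 3 8 6 1 2 7 5

(π ∘ ρ)(x) = π(ρ(x)). Computing each image: π(ρ(1)) = π(9) = 9, π(ρ(2)) = π(1) = 4, π(ρ(3)) = π(7) = 3, π(ρ(4)) = π(8) = 8, π(ρ(5)) = π(6) = 6, π(ρ(6)) = π(2) = 1, π(ρ(7)) = π(4) = 2, π(ρ(8)) = π(3) = 7, π(ρ(9)) = π(5) = 5.
Hence π ∘ ρ = [9 4 3 8 6 1 2 7 5].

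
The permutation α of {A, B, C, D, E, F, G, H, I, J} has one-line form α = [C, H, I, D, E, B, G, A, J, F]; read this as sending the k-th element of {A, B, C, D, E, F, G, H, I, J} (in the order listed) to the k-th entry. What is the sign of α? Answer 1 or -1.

1

In disjoint-cycle form the cycle lengths are 7, 1, 1, 1.
A cycle of length ℓ contributes ℓ−1 transpositions, so α is a product of 6 transpositions — even.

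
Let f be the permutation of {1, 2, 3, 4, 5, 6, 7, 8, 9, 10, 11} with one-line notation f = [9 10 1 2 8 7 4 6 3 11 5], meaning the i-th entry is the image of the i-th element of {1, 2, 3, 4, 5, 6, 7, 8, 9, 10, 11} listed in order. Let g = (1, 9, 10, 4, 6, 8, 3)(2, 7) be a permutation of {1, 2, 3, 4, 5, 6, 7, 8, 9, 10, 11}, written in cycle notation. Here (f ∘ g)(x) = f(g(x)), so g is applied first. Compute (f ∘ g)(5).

8

g(5) = 5, then f(5) = 8; composing gives (f ∘ g)(5) = 8.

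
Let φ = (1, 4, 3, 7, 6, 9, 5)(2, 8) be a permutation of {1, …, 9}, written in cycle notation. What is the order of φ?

The cycle type of φ is (7, 2).
The order is lcm(7, 2) = 14.

14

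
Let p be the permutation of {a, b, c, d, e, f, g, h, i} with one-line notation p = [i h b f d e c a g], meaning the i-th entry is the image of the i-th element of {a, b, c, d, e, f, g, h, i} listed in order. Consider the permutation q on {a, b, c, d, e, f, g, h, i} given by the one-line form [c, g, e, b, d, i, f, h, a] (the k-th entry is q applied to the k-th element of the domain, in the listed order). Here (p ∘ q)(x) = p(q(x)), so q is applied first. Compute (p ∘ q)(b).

q(b) = g, then p(g) = c; composing gives (p ∘ q)(b) = c.

c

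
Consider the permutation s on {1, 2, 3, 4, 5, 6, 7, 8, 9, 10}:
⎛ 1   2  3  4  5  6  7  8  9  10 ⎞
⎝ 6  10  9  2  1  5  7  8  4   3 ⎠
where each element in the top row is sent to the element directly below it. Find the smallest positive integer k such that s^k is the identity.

15

Writing s as disjoint cycles, the cycle lengths are 5, 3, 1, 1.
Since disjoint cycles commute, ord(s) = lcm(5, 3) = 15.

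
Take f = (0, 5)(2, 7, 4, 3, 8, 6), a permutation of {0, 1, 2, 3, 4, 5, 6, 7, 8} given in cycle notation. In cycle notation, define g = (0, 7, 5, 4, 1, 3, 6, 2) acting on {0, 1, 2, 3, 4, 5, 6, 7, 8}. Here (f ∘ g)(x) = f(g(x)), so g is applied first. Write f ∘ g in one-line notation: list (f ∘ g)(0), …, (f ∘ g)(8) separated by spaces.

4 8 5 2 1 3 7 0 6

(f ∘ g)(x) = f(g(x)). Computing each image: f(g(0)) = f(7) = 4, f(g(1)) = f(3) = 8, f(g(2)) = f(0) = 5, f(g(3)) = f(6) = 2, f(g(4)) = f(1) = 1, f(g(5)) = f(4) = 3, f(g(6)) = f(2) = 7, f(g(7)) = f(5) = 0, f(g(8)) = f(8) = 6.
Hence f ∘ g = [4 8 5 2 1 3 7 0 6].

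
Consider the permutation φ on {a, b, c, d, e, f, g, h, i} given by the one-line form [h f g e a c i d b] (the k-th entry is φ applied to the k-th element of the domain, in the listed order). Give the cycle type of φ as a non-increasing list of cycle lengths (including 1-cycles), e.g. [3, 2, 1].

[5, 4]

The disjoint cycles are (a h d e)(b f c g i), with lengths 5, 4 in non-increasing order.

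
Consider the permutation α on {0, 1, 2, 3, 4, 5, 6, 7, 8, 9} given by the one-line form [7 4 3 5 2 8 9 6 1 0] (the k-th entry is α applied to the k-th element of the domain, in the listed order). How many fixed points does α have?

No element satisfies α(x) = x, so there are 0 fixed points.

0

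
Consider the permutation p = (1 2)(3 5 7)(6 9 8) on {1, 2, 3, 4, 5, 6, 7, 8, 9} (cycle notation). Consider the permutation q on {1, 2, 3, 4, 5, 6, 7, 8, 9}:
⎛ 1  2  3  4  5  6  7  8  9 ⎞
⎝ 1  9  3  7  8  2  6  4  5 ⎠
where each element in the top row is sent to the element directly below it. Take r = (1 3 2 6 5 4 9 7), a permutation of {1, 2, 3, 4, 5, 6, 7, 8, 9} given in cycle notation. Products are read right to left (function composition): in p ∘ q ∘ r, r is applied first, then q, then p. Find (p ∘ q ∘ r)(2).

Chase 2: r(2) = 6; q(6) = 2; p(2) = 1. Hence (p ∘ q ∘ r)(2) = 1.

1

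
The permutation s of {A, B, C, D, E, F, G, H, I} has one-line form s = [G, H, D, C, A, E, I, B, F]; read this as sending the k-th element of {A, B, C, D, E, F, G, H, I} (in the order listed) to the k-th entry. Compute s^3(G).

E

Tracing G → I → … returns to G after 5 steps, so G lies in a 5-cycle (A G I F E).
Stepping 3 places around the cycle: G → I → F → E.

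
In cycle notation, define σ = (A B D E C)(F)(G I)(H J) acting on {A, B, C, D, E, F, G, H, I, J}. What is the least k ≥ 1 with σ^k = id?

The disjoint cycles have lengths 5, 2, 2, 1.
The order of σ is the least common multiple of its cycle lengths: lcm(5, 2, 2) = 10.

10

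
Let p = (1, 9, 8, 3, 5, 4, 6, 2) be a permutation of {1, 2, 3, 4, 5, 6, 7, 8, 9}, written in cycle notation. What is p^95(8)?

9

8 lies in the 8-cycle (1, 9, 8, 3, 5, 4, 6, 2).
Since the cycle has length 8, p^95 acts on it the same as p^7 (95 mod 8 = 7).
Stepping 7 places around the cycle: 8 → 3 → 5 → 4 → 6 → 2 → 1 → 9.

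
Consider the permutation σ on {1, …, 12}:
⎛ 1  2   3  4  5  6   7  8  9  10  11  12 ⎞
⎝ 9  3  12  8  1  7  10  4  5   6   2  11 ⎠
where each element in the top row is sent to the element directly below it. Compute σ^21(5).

Tracing 5 → 1 → … returns to 5 after 3 steps, so 5 lies in a 3-cycle (1, 9, 5).
On a 3-cycle, σ^3 is the identity, so σ^21 = σ^0 there (21 ≡ 0 mod 3).
So σ^21(5) = 5.

5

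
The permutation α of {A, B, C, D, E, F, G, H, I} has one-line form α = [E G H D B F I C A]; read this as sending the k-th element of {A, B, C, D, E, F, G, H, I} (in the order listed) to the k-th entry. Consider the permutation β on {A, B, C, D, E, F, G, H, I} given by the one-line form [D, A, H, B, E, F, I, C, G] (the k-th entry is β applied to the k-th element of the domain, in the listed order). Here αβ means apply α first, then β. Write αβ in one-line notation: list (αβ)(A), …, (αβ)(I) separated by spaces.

E I C B A F G H D

Chase each element through α then β: A → E → E; B → G → I; C → H → C; D → D → B; E → B → A; F → F → F; G → I → G; H → C → H; I → A → D.
So αβ in one-line form is E I C B A F G H D.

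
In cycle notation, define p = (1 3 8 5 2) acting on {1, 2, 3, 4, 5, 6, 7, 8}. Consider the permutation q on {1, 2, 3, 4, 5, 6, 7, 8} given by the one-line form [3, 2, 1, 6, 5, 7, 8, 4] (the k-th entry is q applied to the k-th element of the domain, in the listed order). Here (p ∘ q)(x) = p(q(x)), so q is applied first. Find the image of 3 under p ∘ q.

3

First apply q: q(3) = 1, then p(1) = 3. Thus (p ∘ q)(3) = 3.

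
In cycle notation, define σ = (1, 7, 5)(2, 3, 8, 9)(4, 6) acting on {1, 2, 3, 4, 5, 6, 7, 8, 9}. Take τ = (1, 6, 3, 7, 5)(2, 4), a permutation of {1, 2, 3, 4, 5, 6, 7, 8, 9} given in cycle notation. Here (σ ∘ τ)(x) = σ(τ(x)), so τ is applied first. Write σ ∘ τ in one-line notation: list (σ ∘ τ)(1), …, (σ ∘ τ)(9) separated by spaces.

4 6 5 3 7 8 1 9 2

(σ ∘ τ)(x) = σ(τ(x)). Computing each image: σ(τ(1)) = σ(6) = 4, σ(τ(2)) = σ(4) = 6, σ(τ(3)) = σ(7) = 5, σ(τ(4)) = σ(2) = 3, σ(τ(5)) = σ(1) = 7, σ(τ(6)) = σ(3) = 8, σ(τ(7)) = σ(5) = 1, σ(τ(8)) = σ(8) = 9, σ(τ(9)) = σ(9) = 2.
Hence σ ∘ τ = [4 6 5 3 7 8 1 9 2].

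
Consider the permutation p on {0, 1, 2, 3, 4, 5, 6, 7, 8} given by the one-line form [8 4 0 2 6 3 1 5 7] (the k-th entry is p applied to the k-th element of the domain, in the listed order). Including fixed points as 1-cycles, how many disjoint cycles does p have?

The cycle decomposition is (0, 8, 7, 5, 3, 2)(1, 4, 6), which has 2 cycles (counting 1-cycles).

2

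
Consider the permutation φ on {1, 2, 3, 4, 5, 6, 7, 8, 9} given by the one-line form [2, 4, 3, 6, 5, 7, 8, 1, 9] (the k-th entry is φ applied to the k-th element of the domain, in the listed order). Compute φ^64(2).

Tracing 2 → 4 → … returns to 2 after 6 steps, so 2 lies in a 6-cycle (1, 2, 4, 6, 7, 8).
On a 6-cycle, φ^6 is the identity, so φ^64 = φ^4 there (64 ≡ 4 mod 6).
Stepping 4 places around the cycle: 2 → 4 → 6 → 7 → 8.

8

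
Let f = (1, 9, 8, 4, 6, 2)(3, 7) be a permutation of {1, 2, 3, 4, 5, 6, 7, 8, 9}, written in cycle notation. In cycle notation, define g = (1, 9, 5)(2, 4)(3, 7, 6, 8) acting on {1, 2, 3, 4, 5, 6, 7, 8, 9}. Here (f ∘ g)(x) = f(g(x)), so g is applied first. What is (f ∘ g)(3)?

(f ∘ g)(3) = f(g(3)). g(3) = 7, then f(7) = 3. So (f ∘ g)(3) = 3.

3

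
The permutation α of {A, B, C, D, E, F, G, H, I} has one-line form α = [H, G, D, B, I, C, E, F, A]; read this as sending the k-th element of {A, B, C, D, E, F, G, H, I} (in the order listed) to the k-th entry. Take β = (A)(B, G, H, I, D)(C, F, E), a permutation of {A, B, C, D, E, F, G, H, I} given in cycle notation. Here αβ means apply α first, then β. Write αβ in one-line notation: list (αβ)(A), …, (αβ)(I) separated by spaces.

I H B G D F C E A

Chase each element through α then β: A → H → I; B → G → H; C → D → B; D → B → G; E → I → D; F → C → F; G → E → C; H → F → E; I → A → A.
So αβ in one-line form is I H B G D F C E A.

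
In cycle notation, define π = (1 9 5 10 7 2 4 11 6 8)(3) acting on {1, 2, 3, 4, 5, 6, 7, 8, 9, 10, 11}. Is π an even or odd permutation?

The cycle lengths are 10, 1.
A cycle of length ℓ contributes ℓ−1 transpositions, so π is a product of 9 transpositions — odd.

odd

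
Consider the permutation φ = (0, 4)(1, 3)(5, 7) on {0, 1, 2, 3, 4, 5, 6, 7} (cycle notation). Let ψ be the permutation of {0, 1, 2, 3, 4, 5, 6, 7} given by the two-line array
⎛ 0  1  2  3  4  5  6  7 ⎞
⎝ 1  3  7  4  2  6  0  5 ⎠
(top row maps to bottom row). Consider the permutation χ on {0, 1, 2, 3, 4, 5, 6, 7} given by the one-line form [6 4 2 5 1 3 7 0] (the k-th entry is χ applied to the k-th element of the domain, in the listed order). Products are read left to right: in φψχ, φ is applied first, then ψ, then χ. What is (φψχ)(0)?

2

Chase 0: φ(0) = 4; ψ(4) = 2; χ(2) = 2. Hence (φψχ)(0) = 2.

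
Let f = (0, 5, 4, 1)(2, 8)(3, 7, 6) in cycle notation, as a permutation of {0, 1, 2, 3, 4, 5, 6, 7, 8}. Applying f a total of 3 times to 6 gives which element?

6 lies in the 3-cycle (3, 7, 6).
Powers repeat with period 3 on this cycle, and 3 mod 3 = 0, so f^3(6) = f^0(6).
So f^3(6) = 6.

6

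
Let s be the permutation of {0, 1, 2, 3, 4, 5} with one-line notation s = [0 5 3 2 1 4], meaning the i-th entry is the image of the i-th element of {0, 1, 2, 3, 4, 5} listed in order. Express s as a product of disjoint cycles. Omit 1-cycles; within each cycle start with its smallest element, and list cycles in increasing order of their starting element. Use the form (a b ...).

(1 5 4)(2 3)

From 1: 1 → 5 → 4 → 1, closing the cycle (1 5 4).
Repeating from the next unused element and collecting all non-trivial cycles gives (1 5 4)(2 3).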